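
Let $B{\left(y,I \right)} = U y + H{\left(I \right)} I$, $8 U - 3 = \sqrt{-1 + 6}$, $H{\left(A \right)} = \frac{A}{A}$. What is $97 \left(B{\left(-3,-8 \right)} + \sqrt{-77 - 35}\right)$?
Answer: $- \frac{7081}{8} - \frac{291 \sqrt{5}}{8} + 388 i \sqrt{7} \approx -966.46 + 1026.6 i$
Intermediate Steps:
$H{\left(A \right)} = 1$
$U = \frac{3}{8} + \frac{\sqrt{5}}{8}$ ($U = \frac{3}{8} + \frac{\sqrt{-1 + 6}}{8} = \frac{3}{8} + \frac{\sqrt{5}}{8} \approx 0.65451$)
$B{\left(y,I \right)} = I + y \left(\frac{3}{8} + \frac{\sqrt{5}}{8}\right)$ ($B{\left(y,I \right)} = \left(\frac{3}{8} + \frac{\sqrt{5}}{8}\right) y + 1 I = y \left(\frac{3}{8} + \frac{\sqrt{5}}{8}\right) + I = I + y \left(\frac{3}{8} + \frac{\sqrt{5}}{8}\right)$)
$97 \left(B{\left(-3,-8 \right)} + \sqrt{-77 - 35}\right) = 97 \left(\left(-8 + \frac{1}{8} \left(-3\right) \left(3 + \sqrt{5}\right)\right) + \sqrt{-77 - 35}\right) = 97 \left(\left(-8 - \left(\frac{9}{8} + \frac{3 \sqrt{5}}{8}\right)\right) + \sqrt{-112}\right) = 97 \left(\left(- \frac{73}{8} - \frac{3 \sqrt{5}}{8}\right) + 4 i \sqrt{7}\right) = 97 \left(- \frac{73}{8} - \frac{3 \sqrt{5}}{8} + 4 i \sqrt{7}\right) = - \frac{7081}{8} - \frac{291 \sqrt{5}}{8} + 388 i \sqrt{7}$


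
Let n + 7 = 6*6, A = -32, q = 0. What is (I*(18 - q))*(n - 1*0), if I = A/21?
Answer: -5568/7 ≈ -795.43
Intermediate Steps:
n = 29 (n = -7 + 6*6 = -7 + 36 = 29)
I = -32/21 ≈ -1.5238
(I*(18 - q))*(n - 1*0) = (-32*(18 - 1*0)/21)*(29 - 1*0) = (-32*(18 + 0)/21)*(29 + 0) = -32/21*18*29 = -192/7*29 = -5568/7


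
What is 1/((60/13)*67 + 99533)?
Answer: 13/1297949 ≈ 1.0016e-5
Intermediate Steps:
1/((60/13)*67 + 99533) = 1/(4020/13 + 99533) = 1/(1297949/13) = 13/1297949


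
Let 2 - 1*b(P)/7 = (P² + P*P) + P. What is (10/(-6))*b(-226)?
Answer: 3567340/3 ≈ 1.1891e+6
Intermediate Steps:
b(P) = 14 - 14*P² - 7*P (b(P) = 14 - 7*((P² + P*P) + P) = 14 - 7*((P² + P²) + P) = 14 - 7*(2*P² + P) = 14 - 7*(P + 2*P²) = 14 + (-14*P² - 7*P) = 14 - 14*P² - 7*P)
(10/(-6))*b(-226) = (10/(-6))*(14 - 14*(-226)² - 7*(-226)) = (10*(-⅙))*(14 - 14*51076 + 1582) = -5*(14 - 715064 + 1582)/3 = -5/3*(-713468) = 3567340/3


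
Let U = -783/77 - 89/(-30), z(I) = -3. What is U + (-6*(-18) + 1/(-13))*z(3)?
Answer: -9939071/30030 ≈ -330.97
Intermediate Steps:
U = -16637/2310 (U = -783*1/77 - 89*(-1/30) = -783/77 + 89/30 = -16637/2310 ≈ -7.2022)
U + (-6*(-18) + 1/(-13))*z(3) = -16637/2310 + (-6*(-18) + 1/(-13))*(-3) = -16637/2310 + (108 - 1/13)*(-3) = -16637/2310 + (1403/13)*(-3) = -16637/2310 - 4209/13 = -9939071/30030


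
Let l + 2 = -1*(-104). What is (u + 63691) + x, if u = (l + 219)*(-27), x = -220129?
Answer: -165105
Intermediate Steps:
l = 102 (l = -2 - 1*(-104) = -2 + 104 = 102)
u = -8667 (u = (102 + 219)*(-27) = 321*(-27) = -8667)
(u + 63691) + x = (-8667 + 63691) - 220129 = 55024 - 220129 = -165105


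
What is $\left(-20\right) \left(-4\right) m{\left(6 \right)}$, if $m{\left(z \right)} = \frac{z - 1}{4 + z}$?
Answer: $40$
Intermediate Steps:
$m{\left(z \right)} = \frac{-1 + z}{4 + z}$
$\left(-20\right) \left(-4\right) m{\left(6 \right)} = \left(-20\right) \left(-4\right) \frac{-1 + 6}{4 + 6} = 80 \cdot \frac{1}{10} \cdot 5 = 80 \cdot \frac{1}{2} = 40$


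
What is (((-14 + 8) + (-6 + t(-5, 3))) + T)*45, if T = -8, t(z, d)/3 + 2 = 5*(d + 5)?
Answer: 4230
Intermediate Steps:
t(z, d) = 69 + 15*d (t(z, d) = -6 + 3*(5*(d + 5)) = -6 + 3*(5*(5 + d)) = -6 + 3*(25 + 5*d) = -6 + (75 + 15*d) = 69 + 15*d)
(((-14 + 8) + (-6 + t(-5, 3))) + T)*45 = (((-14 + 8) + (-6 + (69 + 15*3))) - 8)*45 = ((-6 + (-6 + (69 + 45))) - 8)*45 = ((-6 + (-6 + 114)) - 8)*45 = ((-6 + 108) - 8)*45 = (102 - 8)*45 = 94*45 = 4230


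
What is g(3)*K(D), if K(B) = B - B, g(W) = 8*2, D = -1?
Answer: 0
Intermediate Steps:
g(W) = 16
K(B) = 0
g(3)*K(D) = 16*0 = 0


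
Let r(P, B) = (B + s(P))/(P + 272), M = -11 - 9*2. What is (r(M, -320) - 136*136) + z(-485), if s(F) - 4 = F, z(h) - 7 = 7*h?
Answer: -1772719/81 ≈ -21885.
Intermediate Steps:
z(h) = 7 + 7*h
M = -29 (M = -11 - 18 = -29)
s(F) = 4 + F
r(P, B) = (4 + B + P)/(272 + P) (r(P, B) = (B + (4 + P))/(P + 272) = (4 + B + P)/(272 + P))
(r(M, -320) - 136*136) + z(-485) = ((4 - 320 - 29)/(272 - 29) - 136*136) + (7 + 7*(-485)) = (-345/243 - 18496) + (7 - 3395) = ((1/243)*(-345) - 18496) - 3388 = (-115/81 - 18496) - 3388 = -1498291/81 - 3388 = -1772719/81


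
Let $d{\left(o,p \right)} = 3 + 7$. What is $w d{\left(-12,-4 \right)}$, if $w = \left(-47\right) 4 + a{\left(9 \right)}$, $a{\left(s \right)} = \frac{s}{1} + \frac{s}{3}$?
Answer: $-1760$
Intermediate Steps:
$a{\left(s \right)} = \frac{4 s}{3}$ ($a{\left(s \right)} = s 1 + s \frac{1}{3} = s + \frac{s}{3} = \frac{4 s}{3}$)
$d{\left(o,p \right)} = 10$
$w = -176$ ($w = \left(-47\right) 4 + \frac{4}{3} \cdot 9 = -188 + 12 = -176$)
$w d{\left(-12,-4 \right)} = \left(-176\right) 10 = -1760$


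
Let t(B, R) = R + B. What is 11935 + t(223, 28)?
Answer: 12186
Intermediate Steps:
t(B, R) = B + R
11935 + t(223, 28) = 11935 + (223 + 28) = 11935 + 251 = 12186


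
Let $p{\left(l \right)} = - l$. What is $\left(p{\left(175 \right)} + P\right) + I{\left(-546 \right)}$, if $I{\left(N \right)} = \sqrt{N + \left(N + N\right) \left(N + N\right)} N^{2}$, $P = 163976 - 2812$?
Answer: $160989 + 298116 \sqrt{1191918} \approx 3.2563 \cdot 10^{8}$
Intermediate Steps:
$P = 161164$
$I{\left(N \right)} = N^{2} \sqrt{N + 4 N^{2}}$ ($I{\left(N \right)} = \sqrt{N + 2 N 2 N} N^{2} = \sqrt{N + 4 N^{2}} N^{2} = N^{2} \sqrt{N + 4 N^{2}}$)
$\left(p{\left(175 \right)} + P\right) + I{\left(-546 \right)} = \left(\left(-1\right) 175 + 161164\right) + \left(-546\right)^{2} \sqrt{- 546 \left(1 + 4 \left(-546\right)\right)} = \left(-175 + 161164\right) + 298116 \sqrt{- 546 \left(1 - 2184\right)} = 160989 + 298116 \sqrt{\left(-546\right) \left(-2183\right)} = 160989 + 298116 \sqrt{1191918}$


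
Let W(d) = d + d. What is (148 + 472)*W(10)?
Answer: 12400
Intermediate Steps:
W(d) = 2*d
(148 + 472)*W(10) = (148 + 472)*(2*10) = 620*20 = 12400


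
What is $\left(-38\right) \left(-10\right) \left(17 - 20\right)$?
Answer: $-1140$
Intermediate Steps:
$\left(-38\right) \left(-10\right) \left(17 - 20\right) = 380 \left(-3\right) = -1140$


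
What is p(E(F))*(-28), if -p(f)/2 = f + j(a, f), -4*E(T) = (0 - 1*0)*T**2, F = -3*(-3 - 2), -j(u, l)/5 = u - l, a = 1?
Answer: -280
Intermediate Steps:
j(u, l) = -5*u + 5*l (j(u, l) = -5*(u - l) = -5*u + 5*l)
F = 15 (F = -3*(-5) = 15)
E(T) = 0 (E(T) = -(0 - 1*0)*T**2/4 = -(0 + 0)*T**2/4 = -0*T**2 = -1/4*0 = 0)
p(f) = 10 - 12*f (p(f) = -2*(f + (-5*1 + 5*f)) = -2*(f + (-5 + 5*f)) = -2*(-5 + 6*f) = 10 - 12*f)
p(E(F))*(-28) = (10 - 12*0)*(-28) = (10 + 0)*(-28) = 10*(-28) = -280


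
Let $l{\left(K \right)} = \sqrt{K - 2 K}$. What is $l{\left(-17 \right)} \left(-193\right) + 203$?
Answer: $203 - 193 \sqrt{17} \approx -592.76$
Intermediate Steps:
$l{\left(K \right)} = \sqrt{- K}$
$l{\left(-17 \right)} \left(-193\right) + 203 = \sqrt{\left(-1\right) \left(-17\right)} \left(-193\right) + 203 = \sqrt{17} \left(-193\right) + 203 = - 193 \sqrt{17} + 203 = 203 - 193 \sqrt{17}$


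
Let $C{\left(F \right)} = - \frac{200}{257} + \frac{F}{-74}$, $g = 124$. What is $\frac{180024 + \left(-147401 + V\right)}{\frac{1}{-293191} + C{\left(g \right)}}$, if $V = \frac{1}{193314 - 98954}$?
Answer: $- \frac{8582173905181868539}{645547738671080} \approx -13294.0$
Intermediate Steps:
$C{\left(F \right)} = - \frac{200}{257} - \frac{F}{74}$ ($C{\left(F \right)} = \left(-200\right) \frac{1}{257} + F \left(- \frac{1}{74}\right) = - \frac{200}{257} - \frac{F}{74}$)
$V = \frac{1}{94360} \approx 1.0598 \cdot 10^{-5}$
$\frac{180024 + \left(-147401 + V\right)}{\frac{1}{-293191} + C{\left(g \right)}} = \frac{180024 + \left(-147401 + \frac{1}{94360}\right)}{\frac{1}{-293191} - \frac{23334}{9509}} = \frac{180024 - \frac{13908758359}{94360}}{- \frac{1}{293191} - \frac{23334}{9509}} = \frac{3078306281}{94360 \left(- \frac{1}{293191} - \frac{23334}{9509}\right)} = \frac{3078306281}{94360 \left(- \frac{6841328303}{2787953219}\right)} = \frac{3078306281}{94360} \left(- \frac{2787953219}{6841328303}\right) = - \frac{8582173905181868539}{645547738671080}$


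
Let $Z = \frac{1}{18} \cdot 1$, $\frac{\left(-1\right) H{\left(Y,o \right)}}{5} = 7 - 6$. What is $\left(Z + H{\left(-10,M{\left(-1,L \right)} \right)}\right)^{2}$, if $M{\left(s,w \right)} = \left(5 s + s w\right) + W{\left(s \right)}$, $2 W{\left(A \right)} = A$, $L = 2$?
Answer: $\frac{7921}{324} \approx 24.448$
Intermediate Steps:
$W{\left(A \right)} = \frac{A}{2}$
$M{\left(s,w \right)} = \frac{11 s}{2} + s w$ ($M{\left(s,w \right)} = \left(5 s + s w\right) + \frac{s}{2} = \frac{11 s}{2} + s w$)
$H{\left(Y,o \right)} = -5$ ($H{\left(Y,o \right)} = - 5 \left(7 - 6\right) = \left(-5\right) 1 = -5$)
$Z = \frac{1}{18}$ ($Z = \frac{1}{18} \cdot 1 = \frac{1}{18} \approx 0.055556$)
$\left(Z + H{\left(-10,M{\left(-1,L \right)} \right)}\right)^{2} = \left(\frac{1}{18} - 5\right)^{2} = \left(- \frac{89}{18}\right)^{2} = \frac{7921}{324}$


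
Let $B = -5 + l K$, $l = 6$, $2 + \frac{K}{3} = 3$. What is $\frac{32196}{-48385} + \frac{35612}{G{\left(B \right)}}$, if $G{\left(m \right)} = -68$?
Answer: $- \frac{431318987}{822545} \approx -524.37$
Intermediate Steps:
$K = 3$ ($K = -6 + 3 \cdot 3 = -6 + 9 = 3$)
$B = 13$ ($B = -5 + 6 \cdot 3 = -5 + 18 = 13$)
$\frac{32196}{-48385} + \frac{35612}{G{\left(B \right)}} = \frac{32196}{-48385} + \frac{35612}{-68} = 32196 \left(- \frac{1}{48385}\right) + 35612 \left(- \frac{1}{68}\right) = - \frac{32196}{48385} - \frac{8903}{17} = - \frac{431318987}{822545}$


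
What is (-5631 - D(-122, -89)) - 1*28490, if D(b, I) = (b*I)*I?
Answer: 932241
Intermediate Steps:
D(b, I) = b*I² (D(b, I) = (I*b)*I = b*I²)
(-5631 - D(-122, -89)) - 1*28490 = (-5631 - (-122)*(-89)²) - 1*28490 = (-5631 - (-122)*7921) - 28490 = (-5631 - 1*(-966362)) - 28490 = (-5631 + 966362) - 28490 = 960731 - 28490 = 932241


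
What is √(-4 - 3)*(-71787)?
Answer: -71787*I*√7 ≈ -1.8993e+5*I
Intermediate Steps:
√(-4 - 3)*(-71787) = √(-7)*(-71787) = (I*√7)*(-71787) = -71787*I*√7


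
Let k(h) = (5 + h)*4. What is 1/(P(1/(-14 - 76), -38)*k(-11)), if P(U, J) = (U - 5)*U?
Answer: -675/902 ≈ -0.74834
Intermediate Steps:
k(h) = 20 + 4*h
P(U, J) = U*(-5 + U) (P(U, J) = (-5 + U)*U = U*(-5 + U))
1/(P(1/(-14 - 76), -38)*k(-11)) = 1/(((-5 + 1/(-14 - 76))/(-14 - 76))*(20 + 4*(-11))) = 1/(((-5 + 1/(-90))/(-90))*(20 - 44)) = 1/(-(-5 - 1/90)/90*(-24)) = 1/(-1/90*(-451/90)*(-24)) = 1/((451/8100)*(-24)) = 1/(-902/675) = -675/902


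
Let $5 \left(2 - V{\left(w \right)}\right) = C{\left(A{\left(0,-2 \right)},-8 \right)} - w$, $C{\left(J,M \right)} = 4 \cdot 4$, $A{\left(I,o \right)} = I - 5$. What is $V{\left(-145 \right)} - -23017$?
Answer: $\frac{114934}{5} \approx 22987.0$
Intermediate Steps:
$A{\left(I,o \right)} = -5 + I$
$C{\left(J,M \right)} = 16$
$V{\left(w \right)} = - \frac{6}{5} + \frac{w}{5}$ ($V{\left(w \right)} = 2 - \frac{16 - w}{5} = 2 + \left(- \frac{16}{5} + \frac{w}{5}\right) = - \frac{6}{5} + \frac{w}{5}$)
$V{\left(-145 \right)} - -23017 = \left(- \frac{6}{5} + \frac{1}{5} \left(-145\right)\right) - -23017 = \left(- \frac{6}{5} - 29\right) + 23017 = - \frac{151}{5} + 23017 = \frac{114934}{5}$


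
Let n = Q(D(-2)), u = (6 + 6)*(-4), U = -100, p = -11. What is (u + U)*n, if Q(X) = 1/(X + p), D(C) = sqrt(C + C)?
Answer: 1628/125 + 296*I/125 ≈ 13.024 + 2.368*I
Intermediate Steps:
D(C) = sqrt(2)*sqrt(C) (D(C) = sqrt(2*C) = sqrt(2)*sqrt(C))
Q(X) = 1/(-11 + X) (Q(X) = 1/(X - 11) = 1/(-11 + X))
u = -48 (u = 12*(-4) = -48)
n = (-11 - 2*I)/125 (n = 1/(-11 + sqrt(2)*sqrt(-2)) = 1/(-11 + sqrt(2)*(I*sqrt(2))) = 1/(-11 + 2*I) = (-11 - 2*I)/125 ≈ -0.088 - 0.016*I)
(u + U)*n = (-48 - 100)*(-11/125 - 2*I/125) = -148*(-11/125 - 2*I/125) = 1628/125 + 296*I/125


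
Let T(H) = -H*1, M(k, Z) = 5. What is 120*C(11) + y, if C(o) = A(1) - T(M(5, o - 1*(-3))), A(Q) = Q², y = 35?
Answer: 755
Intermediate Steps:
T(H) = -H
C(o) = 6 (C(o) = 1² - (-1)*5 = 1 - 1*(-5) = 1 + 5 = 6)
120*C(11) + y = 120*6 + 35 = 720 + 35 = 755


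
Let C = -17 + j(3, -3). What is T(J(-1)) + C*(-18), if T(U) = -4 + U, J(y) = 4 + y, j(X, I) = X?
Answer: 251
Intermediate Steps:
C = -14 (C = -17 + 3 = -14)
T(J(-1)) + C*(-18) = (-4 + (4 - 1)) - 14*(-18) = (-4 + 3) + 252 = -1 + 252 = 251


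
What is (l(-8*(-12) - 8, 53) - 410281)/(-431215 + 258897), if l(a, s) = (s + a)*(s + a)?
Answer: 195200/86159 ≈ 2.2656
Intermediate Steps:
l(a, s) = (a + s)² (l(a, s) = (a + s)*(a + s) = (a + s)²)
(l(-8*(-12) - 8, 53) - 410281)/(-431215 + 258897) = (((-8*(-12) - 8) + 53)² - 410281)/(-431215 + 258897) = (((96 - 8) + 53)² - 410281)/(-172318) = ((88 + 53)² - 410281)*(-1/172318) = (141² - 410281)*(-1/172318) = (19881 - 410281)*(-1/172318) = -390400*(-1/172318) = 195200/86159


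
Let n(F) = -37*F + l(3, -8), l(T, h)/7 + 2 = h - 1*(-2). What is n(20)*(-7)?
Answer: 5572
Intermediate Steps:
l(T, h) = 7*h (l(T, h) = -14 + 7*(h - 1*(-2)) = -14 + 7*(h + 2) = -14 + 7*(2 + h) = -14 + (14 + 7*h) = 7*h)
n(F) = -56 - 37*F (n(F) = -37*F + 7*(-8) = -37*F - 56 = -56 - 37*F)
n(20)*(-7) = (-56 - 37*20)*(-7) = (-56 - 740)*(-7) = -796*(-7) = 5572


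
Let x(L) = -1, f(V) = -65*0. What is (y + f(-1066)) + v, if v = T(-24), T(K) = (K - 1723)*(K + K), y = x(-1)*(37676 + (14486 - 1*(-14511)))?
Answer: 17183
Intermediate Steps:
f(V) = 0
y = -66673 (y = -(37676 + (14486 - 1*(-14511))) = -(37676 + (14486 + 14511)) = -(37676 + 28997) = -1*66673 = -66673)
T(K) = 2*K*(-1723 + K) (T(K) = (-1723 + K)*(2*K) = 2*K*(-1723 + K))
v = 83856 (v = 2*(-24)*(-1723 - 24) = 2*(-24)*(-1747) = 83856)
(y + f(-1066)) + v = (-66673 + 0) + 83856 = -66673 + 83856 = 17183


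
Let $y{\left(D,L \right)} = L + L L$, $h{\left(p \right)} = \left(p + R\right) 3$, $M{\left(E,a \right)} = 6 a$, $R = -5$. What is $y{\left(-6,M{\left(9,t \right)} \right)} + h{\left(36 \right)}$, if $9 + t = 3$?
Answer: $1353$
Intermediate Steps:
$t = -6$ ($t = -9 + 3 = -6$)
$h{\left(p \right)} = -15 + 3 p$ ($h{\left(p \right)} = \left(p - 5\right) 3 = \left(-5 + p\right) 3 = -15 + 3 p$)
$y{\left(D,L \right)} = L + L^{2}$
$y{\left(-6,M{\left(9,t \right)} \right)} + h{\left(36 \right)} = 6 \left(-6\right) \left(1 + 6 \left(-6\right)\right) + \left(-15 + 3 \cdot 36\right) = - 36 \left(1 - 36\right) + \left(-15 + 108\right) = \left(-36\right) \left(-35\right) + 93 = 1260 + 93 = 1353$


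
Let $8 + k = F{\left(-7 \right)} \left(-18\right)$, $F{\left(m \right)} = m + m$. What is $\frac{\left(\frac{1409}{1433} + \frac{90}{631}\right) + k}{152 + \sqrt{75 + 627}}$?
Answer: $\frac{16845283036}{10128201823} - \frac{664945383 \sqrt{78}}{20256403646} \approx 1.3733$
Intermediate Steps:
$F{\left(m \right)} = 2 m$
$k = 244$ ($k = -8 + 2 \left(-7\right) \left(-18\right) = -8 - -252 = -8 + 252 = 244$)
$\frac{\left(\frac{1409}{1433} + \frac{90}{631}\right) + k}{152 + \sqrt{75 + 627}} = \frac{\left(\frac{1409}{1433} + \frac{90}{631}\right) + 244}{152 + \sqrt{75 + 627}} = \frac{\left(1409 \cdot \frac{1}{1433} + 90 \cdot \frac{1}{631}\right) + 244}{152 + \sqrt{702}} = \frac{\left(\frac{1409}{1433} + \frac{90}{631}\right) + 244}{152 + 3 \sqrt{78}} = \frac{\frac{1018049}{904223} + 244}{152 + 3 \sqrt{78}} = \frac{221648461}{904223 \left(152 + 3 \sqrt{78}\right)}$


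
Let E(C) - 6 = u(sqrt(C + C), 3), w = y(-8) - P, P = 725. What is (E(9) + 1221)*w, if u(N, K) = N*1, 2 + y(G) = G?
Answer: -901845 - 2205*sqrt(2) ≈ -9.0496e+5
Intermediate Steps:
y(G) = -2 + G
w = -735 (w = (-2 - 8) - 1*725 = -10 - 725 = -735)
u(N, K) = N
E(C) = 6 + sqrt(2)*sqrt(C) (E(C) = 6 + sqrt(C + C) = 6 + sqrt(2*C) = 6 + sqrt(2)*sqrt(C))
(E(9) + 1221)*w = ((6 + sqrt(2)*sqrt(9)) + 1221)*(-735) = ((6 + sqrt(2)*3) + 1221)*(-735) = ((6 + 3*sqrt(2)) + 1221)*(-735) = (1227 + 3*sqrt(2))*(-735) = -901845 - 2205*sqrt(2)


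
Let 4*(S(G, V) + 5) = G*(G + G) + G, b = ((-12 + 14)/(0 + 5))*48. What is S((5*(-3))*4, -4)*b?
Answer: 34176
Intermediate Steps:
b = 96/5 (b = (2/5)*48 = (2*(⅕))*48 = (⅖)*48 = 96/5 ≈ 19.200)
S(G, V) = -5 + G²/2 + G/4 (S(G, V) = -5 + (G*(G + G) + G)/4 = -5 + (G*(2*G) + G)/4 = -5 + (2*G² + G)/4 = -5 + (G + 2*G²)/4 = -5 + (G²/2 + G/4) = -5 + G²/2 + G/4)
S((5*(-3))*4, -4)*b = (-5 + ((5*(-3))*4)²/2 + ((5*(-3))*4)/4)*(96/5) = (-5 + (-15*4)²/2 + (-15*4)/4)*(96/5) = (-5 + (½)*(-60)² + (¼)*(-60))*(96/5) = (-5 + (½)*3600 - 15)*(96/5) = (-5 + 1800 - 15)*(96/5) = 1780*(96/5) = 34176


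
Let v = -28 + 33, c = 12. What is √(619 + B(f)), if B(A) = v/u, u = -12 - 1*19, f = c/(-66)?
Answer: 4*√37169/31 ≈ 24.876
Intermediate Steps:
f = -2/11 (f = 12/(-66) = 12*(-1/66) = -2/11 ≈ -0.18182)
u = -31 (u = -12 - 19 = -31)
v = 5
B(A) = -5/31 (B(A) = 5/(-31) = 5*(-1/31) = -5/31)
√(619 + B(f)) = √(619 - 5/31) = √(19184/31) = 4*√37169/31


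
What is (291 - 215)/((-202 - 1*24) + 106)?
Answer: -19/30 ≈ -0.63333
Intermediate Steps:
(291 - 215)/((-202 - 1*24) + 106) = 76/((-202 - 24) + 106) = 76/(-226 + 106) = 76/(-120) = 76*(-1/120) = -19/30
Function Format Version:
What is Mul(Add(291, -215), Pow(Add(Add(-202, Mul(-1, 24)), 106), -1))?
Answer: Rational(-19, 30) ≈ -0.63333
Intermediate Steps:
Mul(Add(291, -215), Pow(Add(Add(-202, Mul(-1, 24)), 106), -1)) = Mul(76, Pow(Add(Add(-202, -24), 106), -1)) = Mul(76, Pow(Add(-226, 106), -1)) = Mul(76, Pow(-120, -1)) = Mul(76, Rational(-1, 120)) = Rational(-19, 30)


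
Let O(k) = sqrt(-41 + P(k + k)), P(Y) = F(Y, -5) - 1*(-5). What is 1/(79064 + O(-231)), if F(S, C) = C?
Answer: 79064/6251116137 - I*sqrt(41)/6251116137 ≈ 1.2648e-5 - 1.0243e-9*I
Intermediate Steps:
P(Y) = 0 (P(Y) = -5 - 1*(-5) = -5 + 5 = 0)
O(k) = I*sqrt(41) (O(k) = sqrt(-41 + 0) = sqrt(-41) = I*sqrt(41))
1/(79064 + O(-231)) = 1/(79064 + I*sqrt(41))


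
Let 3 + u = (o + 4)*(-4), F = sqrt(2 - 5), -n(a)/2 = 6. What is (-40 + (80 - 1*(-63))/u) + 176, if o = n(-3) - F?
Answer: 125051/889 - 572*I*sqrt(3)/889 ≈ 140.66 - 1.1144*I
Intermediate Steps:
n(a) = -12 (n(a) = -2*6 = -12)
F = I*sqrt(3) (F = sqrt(-3) = I*sqrt(3) ≈ 1.732*I)
o = -12 - I*sqrt(3) ≈ -12.0 - 1.732*I
u = 29 + 4*I*sqrt(3) (u = -3 + ((-12 - I*sqrt(3)) + 4)*(-4) = -3 + (-8 - I*sqrt(3))*(-4) = -3 + (32 + 4*I*sqrt(3)) = 29 + 4*I*sqrt(3) ≈ 29.0 + 6.9282*I)
(-40 + (80 - 1*(-63))/u) + 176 = (-40 + (80 - 1*(-63))/(29 + 4*I*sqrt(3))) + 176 = (-40 + (80 + 63)/(29 + 4*I*sqrt(3))) + 176 = (-40 + 143/(29 + 4*I*sqrt(3))) + 176 = 136 + 143/(29 + 4*I*sqrt(3))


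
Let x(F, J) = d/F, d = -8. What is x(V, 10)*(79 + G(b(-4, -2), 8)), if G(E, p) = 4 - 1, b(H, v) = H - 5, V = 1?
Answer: -656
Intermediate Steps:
b(H, v) = -5 + H
x(F, J) = -8/F
G(E, p) = 3
x(V, 10)*(79 + G(b(-4, -2), 8)) = (-8/1)*(79 + 3) = -8*1*82 = -8*82 = -656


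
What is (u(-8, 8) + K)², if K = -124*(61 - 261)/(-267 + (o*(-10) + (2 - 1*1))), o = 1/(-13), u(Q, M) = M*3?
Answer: 897361936/185761 ≈ 4830.7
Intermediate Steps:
u(Q, M) = 3*M
o = -1/13 ≈ -0.076923
K = -40300/431 (K = -124*(61 - 261)/(-267 + (-1/13*(-10) + (2 - 1*1))) = -124*(-200/(-267 + (10/13 + (2 - 1)))) = -124*(-200/(-267 + (10/13 + 1))) = -124*(-200/(-267 + 23/13)) = -124/((-3448/13*(-1/200))) = -124/431/325 = -124*325/431 = -40300/431 ≈ -93.503)
(u(-8, 8) + K)² = (3*8 - 40300/431)² = (24 - 40300/431)² = (-29956/431)² = 897361936/185761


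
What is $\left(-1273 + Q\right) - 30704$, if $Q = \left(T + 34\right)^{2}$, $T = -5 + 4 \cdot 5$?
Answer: $-29576$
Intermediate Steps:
$T = 15$ ($T = -5 + 20 = 15$)
$Q = 2401$ ($Q = \left(15 + 34\right)^{2} = 49^{2} = 2401$)
$\left(-1273 + Q\right) - 30704 = \left(-1273 + 2401\right) - 30704 = 1128 - 30704 = -29576$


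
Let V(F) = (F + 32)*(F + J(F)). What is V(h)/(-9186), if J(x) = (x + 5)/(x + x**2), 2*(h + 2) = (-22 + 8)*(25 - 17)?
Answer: -2493413/15184458 ≈ -0.16421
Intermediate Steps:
h = -58 (h = -2 + ((-22 + 8)*(25 - 17))/2 = -2 + (-14*8)/2 = -2 + (1/2)*(-112) = -2 - 56 = -58)
J(x) = (5 + x)/(x + x**2)
V(F) = (32 + F)*(F + (5 + F)/(F*(1 + F))) (V(F) = (F + 32)*(F + (5 + F)/(F*(1 + F))) = (32 + F)*(F + (5 + F)/(F*(1 + F))))
V(h)/(-9186) = ((160 + (-58)**4 + 33*(-58)**2 + 33*(-58)**3 + 37*(-58))/((-58)*(1 - 58)))/(-9186) = -1/58*(160 + 11316496 + 33*3364 + 33*(-195112) - 2146)/(-57)*(-1/9186) = -1/58*(-1/57)*(160 + 11316496 + 111012 - 6438696 - 2146)*(-1/9186) = -1/58*(-1/57)*4986826*(-1/9186) = (2493413/1653)*(-1/9186) = -2493413/15184458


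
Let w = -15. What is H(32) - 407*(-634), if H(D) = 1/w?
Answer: 3870569/15 ≈ 2.5804e+5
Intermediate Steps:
H(D) = -1/15 (H(D) = 1/(-15) = -1/15)
H(32) - 407*(-634) = -1/15 - 407*(-634) = -1/15 + 258038 = 3870569/15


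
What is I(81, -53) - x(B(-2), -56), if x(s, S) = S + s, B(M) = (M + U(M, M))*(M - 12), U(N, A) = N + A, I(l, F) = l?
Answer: 53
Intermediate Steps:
U(N, A) = A + N
B(M) = 3*M*(-12 + M) (B(M) = (M + (M + M))*(M - 12) = (M + 2*M)*(-12 + M) = (3*M)*(-12 + M) = 3*M*(-12 + M))
I(81, -53) - x(B(-2), -56) = 81 - (-56 + 3*(-2)*(-12 - 2)) = 81 - (-56 + 3*(-2)*(-14)) = 81 - (-56 + 84) = 81 - 1*28 = 81 - 28 = 53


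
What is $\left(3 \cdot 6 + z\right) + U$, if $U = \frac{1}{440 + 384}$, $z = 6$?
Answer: $\frac{19777}{824} \approx 24.001$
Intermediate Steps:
$U = \frac{1}{824} \approx 0.0012136$
$\left(3 \cdot 6 + z\right) + U = \left(3 \cdot 6 + 6\right) + \frac{1}{824} = \left(18 + 6\right) + \frac{1}{824} = 24 + \frac{1}{824} = \frac{19777}{824}$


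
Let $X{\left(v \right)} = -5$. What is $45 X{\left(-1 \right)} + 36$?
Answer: $-189$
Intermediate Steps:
$45 X{\left(-1 \right)} + 36 = 45 \left(-5\right) + 36 = -225 + 36 = -189$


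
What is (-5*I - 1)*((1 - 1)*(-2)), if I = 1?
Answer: 0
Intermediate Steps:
(-5*I - 1)*((1 - 1)*(-2)) = (-5*1 - 1)*((1 - 1)*(-2)) = (-5 - 1)*(0*(-2)) = -6*0 = 0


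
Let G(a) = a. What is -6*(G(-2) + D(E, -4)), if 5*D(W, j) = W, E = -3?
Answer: 78/5 ≈ 15.600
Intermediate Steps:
D(W, j) = W/5
-6*(G(-2) + D(E, -4)) = -6*(-2 + (1/5)*(-3)) = -6*(-2 - 3/5) = -6*(-13/5) = 78/5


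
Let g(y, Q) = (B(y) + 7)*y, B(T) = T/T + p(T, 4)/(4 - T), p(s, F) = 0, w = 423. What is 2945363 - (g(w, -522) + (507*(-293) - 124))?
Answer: 3090654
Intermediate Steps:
B(T) = 1 (B(T) = T/T + 0/(4 - T) = 1 + 0 = 1)
g(y, Q) = 8*y (g(y, Q) = (1 + 7)*y = 8*y)
2945363 - (g(w, -522) + (507*(-293) - 124)) = 2945363 - (8*423 + (507*(-293) - 124)) = 2945363 - (3384 + (-148551 - 124)) = 2945363 - (3384 - 148675) = 2945363 - 1*(-145291) = 2945363 + 145291 = 3090654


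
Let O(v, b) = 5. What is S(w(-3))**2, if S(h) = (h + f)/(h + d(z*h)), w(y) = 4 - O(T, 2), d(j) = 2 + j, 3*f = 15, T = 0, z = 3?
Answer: 4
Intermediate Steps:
f = 5 (f = (1/3)*15 = 5)
w(y) = -1 (w(y) = 4 - 1*5 = 4 - 5 = -1)
S(h) = (5 + h)/(2 + 4*h) (S(h) = (h + 5)/(h + (2 + 3*h)) = (5 + h)/(2 + 4*h))
S(w(-3))**2 = ((5 - 1)/(2*(1 + 2*(-1))))**2 = ((1/2)*4/(1 - 2))**2 = ((1/2)*4/(-1))**2 = ((1/2)*(-1)*4)**2 = (-2)**2 = 4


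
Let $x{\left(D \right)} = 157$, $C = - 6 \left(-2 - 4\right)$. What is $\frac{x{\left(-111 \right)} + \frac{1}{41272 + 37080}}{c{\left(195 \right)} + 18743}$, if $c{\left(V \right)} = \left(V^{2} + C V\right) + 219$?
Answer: $\frac{12301265}{5015076464} \approx 0.0024529$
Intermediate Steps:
$C = 36$ ($C = \left(-6\right) \left(-6\right) = 36$)
$c{\left(V \right)} = 219 + V^{2} + 36 V$ ($c{\left(V \right)} = \left(V^{2} + 36 V\right) + 219 = 219 + V^{2} + 36 V$)
$\frac{x{\left(-111 \right)} + \frac{1}{41272 + 37080}}{c{\left(195 \right)} + 18743} = \frac{157 + \frac{1}{41272 + 37080}}{\left(219 + 195^{2} + 36 \cdot 195\right) + 18743} = \frac{157 + \frac{1}{78352}}{\left(219 + 38025 + 7020\right) + 18743} = \frac{157 + \frac{1}{78352}}{45264 + 18743} = \frac{12301265}{78352 \cdot 64007} = \frac{12301265}{78352} \cdot \frac{1}{64007} = \frac{12301265}{5015076464}$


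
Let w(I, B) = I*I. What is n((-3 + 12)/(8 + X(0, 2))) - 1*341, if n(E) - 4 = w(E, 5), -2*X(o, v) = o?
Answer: -21487/64 ≈ -335.73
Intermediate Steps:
X(o, v) = -o/2
w(I, B) = I²
n(E) = 4 + E²
n((-3 + 12)/(8 + X(0, 2))) - 1*341 = (4 + ((-3 + 12)/(8 - ½*0))²) - 1*341 = (4 + (9/(8 + 0))²) - 341 = (4 + (9/8)²) - 341 = (4 + 81/64) - 341 = 337/64 - 341 = -21487/64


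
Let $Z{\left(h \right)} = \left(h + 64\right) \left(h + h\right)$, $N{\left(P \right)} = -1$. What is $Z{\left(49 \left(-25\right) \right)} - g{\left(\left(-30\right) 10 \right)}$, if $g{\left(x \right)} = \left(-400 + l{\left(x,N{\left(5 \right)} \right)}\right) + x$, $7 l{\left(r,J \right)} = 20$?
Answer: $\frac{19916030}{7} \approx 2.8451 \cdot 10^{6}$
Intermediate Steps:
$l{\left(r,J \right)} = \frac{20}{7}$ ($l{\left(r,J \right)} = \frac{1}{7} \cdot 20 = \frac{20}{7}$)
$g{\left(x \right)} = - \frac{2780}{7} + x$ ($g{\left(x \right)} = \left(-400 + \frac{20}{7}\right) + x = - \frac{2780}{7} + x$)
$Z{\left(h \right)} = 2 h \left(64 + h\right)$ ($Z{\left(h \right)} = \left(64 + h\right) 2 h = 2 h \left(64 + h\right)$)
$Z{\left(49 \left(-25\right) \right)} - g{\left(\left(-30\right) 10 \right)} = 2 \cdot 49 \left(-25\right) \left(64 + 49 \left(-25\right)\right) - \left(- \frac{2780}{7} - 300\right) = 2 \left(-1225\right) \left(64 - 1225\right) - \left(- \frac{2780}{7} - 300\right) = 2 \left(-1225\right) \left(-1161\right) - - \frac{4880}{7} = 2844450 + \frac{4880}{7} = \frac{19916030}{7}$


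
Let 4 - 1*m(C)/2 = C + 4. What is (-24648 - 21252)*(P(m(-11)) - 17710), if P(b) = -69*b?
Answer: 882565200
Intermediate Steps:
m(C) = -2*C (m(C) = 8 - 2*(C + 4) = 8 - 2*(4 + C) = 8 + (-8 - 2*C) = -2*C)
(-24648 - 21252)*(P(m(-11)) - 17710) = (-24648 - 21252)*(-(-138)*(-11) - 17710) = -45900*(-69*22 - 17710) = -45900*(-1518 - 17710) = -45900*(-19228) = 882565200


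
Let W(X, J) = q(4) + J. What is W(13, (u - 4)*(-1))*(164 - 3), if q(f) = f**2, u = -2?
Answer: 3542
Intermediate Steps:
W(X, J) = 16 + J (W(X, J) = 4**2 + J = 16 + J)
W(13, (u - 4)*(-1))*(164 - 3) = (16 + (-2 - 4)*(-1))*(164 - 3) = (16 - 6*(-1))*161 = (16 + 6)*161 = 22*161 = 3542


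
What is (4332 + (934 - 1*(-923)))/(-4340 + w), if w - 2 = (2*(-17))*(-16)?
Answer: -6189/3794 ≈ -1.6313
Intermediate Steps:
w = 546 (w = 2 + (2*(-17))*(-16) = 2 - 34*(-16) = 2 + 544 = 546)
(4332 + (934 - 1*(-923)))/(-4340 + w) = (4332 + (934 - 1*(-923)))/(-4340 + 546) = (4332 + (934 + 923))/(-3794) = (4332 + 1857)*(-1/3794) = 6189*(-1/3794) = -6189/3794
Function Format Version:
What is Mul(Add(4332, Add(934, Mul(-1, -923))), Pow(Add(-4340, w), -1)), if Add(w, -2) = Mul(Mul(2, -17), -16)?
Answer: Rational(-6189, 3794) ≈ -1.6313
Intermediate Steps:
w = 546 (w = Add(2, Mul(Mul(2, -17), -16)) = Add(2, Mul(-34, -16)) = Add(2, 544) = 546)
Mul(Add(4332, Add(934, Mul(-1, -923))), Pow(Add(-4340, w), -1)) = Mul(Add(4332, Add(934, Mul(-1, -923))), Pow(Add(-4340, 546), -1)) = Mul(Add(4332, Add(934, 923)), Pow(-3794, -1)) = Mul(Add(4332, 1857), Rational(-1, 3794)) = Mul(6189, Rational(-1, 3794)) = Rational(-6189, 3794)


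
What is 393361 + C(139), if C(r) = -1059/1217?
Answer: 478719278/1217 ≈ 3.9336e+5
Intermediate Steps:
C(r) = -1059/1217 (C(r) = -1059*1/1217 = -1059/1217)
393361 + C(139) = 393361 - 1059/1217 = 478719278/1217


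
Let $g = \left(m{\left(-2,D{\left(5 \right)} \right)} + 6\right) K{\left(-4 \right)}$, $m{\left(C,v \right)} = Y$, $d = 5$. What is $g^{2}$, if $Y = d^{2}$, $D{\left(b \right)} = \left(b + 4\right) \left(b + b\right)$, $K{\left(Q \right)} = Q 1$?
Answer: $15376$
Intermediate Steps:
$K{\left(Q \right)} = Q$
$D{\left(b \right)} = 2 b \left(4 + b\right)$ ($D{\left(b \right)} = \left(4 + b\right) 2 b = 2 b \left(4 + b\right)$)
$Y = 25$ ($Y = 5^{2} = 25$)
$m{\left(C,v \right)} = 25$
$g = -124$ ($g = \left(25 + 6\right) \left(-4\right) = 31 \left(-4\right) = -124$)
$g^{2} = \left(-124\right)^{2} = 15376$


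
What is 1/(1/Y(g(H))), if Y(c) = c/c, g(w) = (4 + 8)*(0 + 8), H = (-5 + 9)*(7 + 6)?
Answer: 1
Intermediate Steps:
H = 52 (H = 4*13 = 52)
g(w) = 96 (g(w) = 12*8 = 96)
Y(c) = 1
1/(1/Y(g(H))) = 1/(1/1) = 1/1 = 1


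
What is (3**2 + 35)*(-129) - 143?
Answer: -5819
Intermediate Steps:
(3**2 + 35)*(-129) - 143 = (9 + 35)*(-129) - 143 = 44*(-129) - 143 = -5676 - 143 = -5819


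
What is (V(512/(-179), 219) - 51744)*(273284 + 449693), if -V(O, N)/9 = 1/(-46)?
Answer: -1720840700055/46 ≈ -3.7410e+10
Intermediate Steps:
V(O, N) = 9/46 (V(O, N) = -9/(-46) = -9*(-1/46) = 9/46)
(V(512/(-179), 219) - 51744)*(273284 + 449693) = (9/46 - 51744)*(273284 + 449693) = -2380215/46*722977 = -1720840700055/46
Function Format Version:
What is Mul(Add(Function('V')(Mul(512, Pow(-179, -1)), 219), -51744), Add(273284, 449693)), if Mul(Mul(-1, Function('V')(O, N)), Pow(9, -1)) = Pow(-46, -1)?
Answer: Rational(-1720840700055, 46) ≈ -3.7410e+10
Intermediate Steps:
Function('V')(O, N) = Rational(9, 46) (Function('V')(O, N) = Mul(-9, Pow(-46, -1)) = Mul(-9, Rational(-1, 46)) = Rational(9, 46))
Mul(Add(Function('V')(Mul(512, Pow(-179, -1)), 219), -51744), Add(273284, 449693)) = Mul(Add(Rational(9, 46), -51744), Add(273284, 449693)) = Mul(Rational(-2380215, 46), 722977) = Rational(-1720840700055, 46)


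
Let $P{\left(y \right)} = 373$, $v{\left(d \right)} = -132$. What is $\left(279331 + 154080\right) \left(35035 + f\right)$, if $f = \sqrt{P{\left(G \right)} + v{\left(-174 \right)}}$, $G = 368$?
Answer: $15184554385 + 433411 \sqrt{241} \approx 1.5191 \cdot 10^{10}$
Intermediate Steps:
$f = \sqrt{241}$ ($f = \sqrt{373 - 132} = \sqrt{241} \approx 15.524$)
$\left(279331 + 154080\right) \left(35035 + f\right) = \left(279331 + 154080\right) \left(35035 + \sqrt{241}\right) = 433411 \left(35035 + \sqrt{241}\right) = 15184554385 + 433411 \sqrt{241}$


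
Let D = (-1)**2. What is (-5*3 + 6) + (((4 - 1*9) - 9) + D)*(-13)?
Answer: 160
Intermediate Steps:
D = 1
(-5*3 + 6) + (((4 - 1*9) - 9) + D)*(-13) = (-5*3 + 6) + (((4 - 1*9) - 9) + 1)*(-13) = (-15 + 6) + (((4 - 9) - 9) + 1)*(-13) = -9 + ((-5 - 9) + 1)*(-13) = -9 + (-14 + 1)*(-13) = -9 - 13*(-13) = -9 + 169 = 160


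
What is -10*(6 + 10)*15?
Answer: -2400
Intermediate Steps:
-10*(6 + 10)*15 = -10*16*15 = -160*15 = -2400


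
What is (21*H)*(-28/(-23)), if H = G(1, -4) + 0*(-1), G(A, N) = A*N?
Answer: -2352/23 ≈ -102.26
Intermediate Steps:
H = -4 (H = 1*(-4) + 0*(-1) = -4 + 0 = -4)
(21*H)*(-28/(-23)) = (21*(-4))*(-28/(-23)) = -(-2352)*(-1)/23 = -84*28/23 = -2352/23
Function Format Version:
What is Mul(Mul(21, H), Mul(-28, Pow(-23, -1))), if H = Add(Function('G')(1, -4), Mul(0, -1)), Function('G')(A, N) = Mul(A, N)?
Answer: Rational(-2352, 23) ≈ -102.26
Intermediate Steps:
H = -4 (H = Add(Mul(1, -4), Mul(0, -1)) = Add(-4, 0) = -4)
Mul(Mul(21, H), Mul(-28, Pow(-23, -1))) = Mul(Mul(21, -4), Mul(-28, Pow(-23, -1))) = Mul(-84, Mul(-28, Rational(-1, 23))) = Mul(-84, Rational(28, 23)) = Rational(-2352, 23)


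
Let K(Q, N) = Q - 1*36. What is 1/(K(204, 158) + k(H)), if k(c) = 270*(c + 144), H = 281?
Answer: 1/114918 ≈ 8.7019e-6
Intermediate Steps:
k(c) = 38880 + 270*c (k(c) = 270*(144 + c) = 38880 + 270*c)
K(Q, N) = -36 + Q (K(Q, N) = Q - 36 = -36 + Q)
1/(K(204, 158) + k(H)) = 1/((-36 + 204) + (38880 + 270*281)) = 1/(168 + (38880 + 75870)) = 1/(168 + 114750) = 1/114918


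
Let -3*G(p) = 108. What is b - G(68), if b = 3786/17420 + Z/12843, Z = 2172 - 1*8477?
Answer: 3996446329/111862530 ≈ 35.726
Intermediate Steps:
Z = -6305 (Z = 2172 - 8477 = -6305)
G(p) = -36 (G(p) = -⅓*108 = -36)
b = -30604751/111862530 (b = 3786/17420 - 6305/12843 = 3786*(1/17420) - 6305*1/12843 = 1893/8710 - 6305/12843 = -30604751/111862530 ≈ -0.27359)
b - G(68) = -30604751/111862530 - 1*(-36) = -30604751/111862530 + 36 = 3996446329/111862530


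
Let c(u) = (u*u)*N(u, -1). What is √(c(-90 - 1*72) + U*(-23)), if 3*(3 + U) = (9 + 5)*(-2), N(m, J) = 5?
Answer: √1183533/3 ≈ 362.63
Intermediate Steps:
U = -37/3 (U = -3 + ((9 + 5)*(-2))/3 = -3 + (14*(-2))/3 = -3 + (⅓)*(-28) = -3 - 28/3 = -37/3 ≈ -12.333)
c(u) = 5*u² (c(u) = (u*u)*5 = u²*5 = 5*u²)
√(c(-90 - 1*72) + U*(-23)) = √(5*(-90 - 1*72)² - 37/3*(-23)) = √(5*(-90 - 72)² + 851/3) = √(5*(-162)² + 851/3) = √(5*26244 + 851/3) = √(131220 + 851/3) = √(394511/3) = √1183533/3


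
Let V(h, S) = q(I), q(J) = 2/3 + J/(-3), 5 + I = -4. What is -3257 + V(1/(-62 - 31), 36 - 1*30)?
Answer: -9760/3 ≈ -3253.3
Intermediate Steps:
I = -9 (I = -5 - 4 = -9)
q(J) = 2/3 - J/3 (q(J) = 2*(1/3) + J*(-1/3) = 2/3 - J/3)
V(h, S) = 11/3 (V(h, S) = 2/3 - 1/3*(-9) = 2/3 + 3 = 11/3)
-3257 + V(1/(-62 - 31), 36 - 1*30) = -3257 + 11/3 = -9760/3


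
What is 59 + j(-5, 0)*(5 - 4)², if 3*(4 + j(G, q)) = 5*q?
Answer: 55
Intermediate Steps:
j(G, q) = -4 + 5*q/3 (j(G, q) = -4 + (5*q)/3 = -4 + 5*q/3)
59 + j(-5, 0)*(5 - 4)² = 59 + (-4 + (5/3)*0)*(5 - 4)² = 59 + (-4 + 0)*1² = 59 - 4*1 = 59 - 4 = 55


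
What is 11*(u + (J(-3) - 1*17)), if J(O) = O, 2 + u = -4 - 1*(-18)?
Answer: -88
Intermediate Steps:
u = 12 (u = -2 + (-4 - 1*(-18)) = -2 + (-4 + 18) = -2 + 14 = 12)
11*(u + (J(-3) - 1*17)) = 11*(12 + (-3 - 1*17)) = 11*(12 + (-3 - 17)) = 11*(12 - 20) = 11*(-8) = -88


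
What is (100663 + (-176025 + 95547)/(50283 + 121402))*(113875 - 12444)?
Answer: 1752955562694787/171685 ≈ 1.0210e+10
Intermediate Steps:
(100663 + (-176025 + 95547)/(50283 + 121402))*(113875 - 12444) = (100663 - 80478/171685)*101431 = (17282246677/171685)*101431 = 1752955562694787/171685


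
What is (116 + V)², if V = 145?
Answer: 68121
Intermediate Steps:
(116 + V)² = (116 + 145)² = 261² = 68121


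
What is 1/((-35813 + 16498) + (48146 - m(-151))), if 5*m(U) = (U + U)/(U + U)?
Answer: 5/144154 ≈ 3.4685e-5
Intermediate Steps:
m(U) = 1/5 (m(U) = ((U + U)/(U + U))/5 = ((2*U)/((2*U)))/5 = ((2*U)*(1/(2*U)))/5 = (1/5)*1 = 1/5)
1/((-35813 + 16498) + (48146 - m(-151))) = 1/((-35813 + 16498) + (48146 - 1*1/5)) = 1/(-19315 + (48146 - 1/5)) = 1/(-19315 + 240729/5) = 1/(144154/5) = 5/144154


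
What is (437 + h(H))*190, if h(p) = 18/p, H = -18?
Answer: 82840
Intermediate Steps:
(437 + h(H))*190 = (437 + 18/(-18))*190 = (437 + 18*(-1/18))*190 = (437 - 1)*190 = 436*190 = 82840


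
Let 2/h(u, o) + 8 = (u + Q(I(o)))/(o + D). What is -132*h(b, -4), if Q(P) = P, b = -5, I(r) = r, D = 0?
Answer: 1056/23 ≈ 45.913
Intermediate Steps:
h(u, o) = 2/(-8 + (o + u)/o) (h(u, o) = 2/(-8 + (u + o)/(o + 0)) = 2/(-8 + (o + u)/o))
-132*h(b, -4) = -264*(-4)/(-5 - 7*(-4)) = -264*(-4)/(-5 + 28) = -264*(-4)/23 = -132*(-8/23) = 1056/23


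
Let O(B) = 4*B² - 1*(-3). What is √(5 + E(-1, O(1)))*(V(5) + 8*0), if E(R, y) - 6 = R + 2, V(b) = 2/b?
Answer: 4*√3/5 ≈ 1.3856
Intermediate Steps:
O(B) = 3 + 4*B² (O(B) = 4*B² + 3 = 3 + 4*B²)
E(R, y) = 8 + R (E(R, y) = 6 + (R + 2) = 6 + (2 + R) = 8 + R)
√(5 + E(-1, O(1)))*(V(5) + 8*0) = √(5 + (8 - 1))*(2/5 + 8*0) = √(5 + 7)*(2*(⅕) + 0) = √12*(⅖ + 0) = (2*√3)*(⅖) = 4*√3/5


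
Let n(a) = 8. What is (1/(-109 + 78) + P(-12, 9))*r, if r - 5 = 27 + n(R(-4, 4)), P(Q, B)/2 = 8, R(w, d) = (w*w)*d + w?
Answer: 19800/31 ≈ 638.71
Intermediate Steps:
R(w, d) = w + d*w² (R(w, d) = w²*d + w = d*w² + w = w + d*w²)
P(Q, B) = 16 (P(Q, B) = 2*8 = 16)
r = 40 (r = 5 + (27 + 8) = 5 + 35 = 40)
(1/(-109 + 78) + P(-12, 9))*r = (1/(-109 + 78) + 16)*40 = (1/(-31) + 16)*40 = (-1/31 + 16)*40 = (495/31)*40 = 19800/31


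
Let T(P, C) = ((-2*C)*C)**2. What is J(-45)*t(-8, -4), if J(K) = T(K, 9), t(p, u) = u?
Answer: -104976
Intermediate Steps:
T(P, C) = 4*C**4 (T(P, C) = (-2*C**2)**2 = 4*C**4)
J(K) = 26244 (J(K) = 4*9**4 = 4*6561 = 26244)
J(-45)*t(-8, -4) = 26244*(-4) = -104976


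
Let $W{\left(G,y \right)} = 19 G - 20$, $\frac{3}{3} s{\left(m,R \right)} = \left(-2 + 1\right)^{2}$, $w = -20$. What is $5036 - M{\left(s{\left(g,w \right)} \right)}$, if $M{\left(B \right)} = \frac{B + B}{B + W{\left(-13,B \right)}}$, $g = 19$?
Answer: $\frac{669789}{133} \approx 5036.0$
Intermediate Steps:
$s{\left(m,R \right)} = 1$ ($s{\left(m,R \right)} = \left(-2 + 1\right)^{2} = \left(-1\right)^{2} = 1$)
$W{\left(G,y \right)} = -20 + 19 G$
$M{\left(B \right)} = \frac{2 B}{-267 + B}$ ($M{\left(B \right)} = \frac{B + B}{B + \left(-20 + 19 \left(-13\right)\right)} = \frac{2 B}{B - 267} = \frac{2 B}{-267 + B}$)
$5036 - M{\left(s{\left(g,w \right)} \right)} = 5036 - 2 \cdot 1 \frac{1}{-267 + 1} = 5036 - 2 \cdot 1 \frac{1}{-266} = 5036 - 2 \cdot 1 \left(- \frac{1}{266}\right) = 5036 - - \frac{1}{133} = 5036 + \frac{1}{133} = \frac{669789}{133}$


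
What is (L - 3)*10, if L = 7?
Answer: 40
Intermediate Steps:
(L - 3)*10 = (7 - 3)*10 = 4*10 = 40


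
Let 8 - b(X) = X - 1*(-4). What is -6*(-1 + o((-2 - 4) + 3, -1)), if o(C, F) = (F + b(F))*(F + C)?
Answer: 102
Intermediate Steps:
b(X) = 4 - X (b(X) = 8 - (X - 1*(-4)) = 8 - (X + 4) = 8 - (4 + X) = 8 + (-4 - X) = 4 - X)
o(C, F) = 4*C + 4*F (o(C, F) = (F + (4 - F))*(F + C) = 4*(C + F) = 4*C + 4*F)
-6*(-1 + o((-2 - 4) + 3, -1)) = -6*(-1 + (4*((-2 - 4) + 3) + 4*(-1))) = -6*(-1 + (4*(-6 + 3) - 4)) = -6*(-1 + (4*(-3) - 4)) = -6*(-1 + (-12 - 4)) = -6*(-1 - 16) = -6*(-17) = 102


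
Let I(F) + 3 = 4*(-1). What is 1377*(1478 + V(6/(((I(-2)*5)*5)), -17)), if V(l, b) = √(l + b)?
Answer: 2035206 + 1377*I*√20867/35 ≈ 2.0352e+6 + 5683.2*I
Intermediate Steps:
I(F) = -7 (I(F) = -3 + 4*(-1) = -3 - 4 = -7)
V(l, b) = √(b + l)
1377*(1478 + V(6/(((I(-2)*5)*5)), -17)) = 1377*(1478 + √(-17 + 6/((-7*5*5)))) = 1377*(1478 + √(-17 + 6/((-35*5)))) = 1377*(1478 + √(-17 + 6/(-175))) = 1377*(1478 + √(-17 + 6*(-1/175))) = 1377*(1478 + √(-17 - 6/175)) = 1377*(1478 + √(-2981/175)) = 1377*(1478 + I*√20867/35) = 2035206 + 1377*I*√20867/35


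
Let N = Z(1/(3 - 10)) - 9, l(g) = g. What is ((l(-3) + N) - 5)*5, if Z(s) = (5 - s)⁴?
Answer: 8193995/2401 ≈ 3412.7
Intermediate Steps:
N = 1658007/2401 (N = (-5 + 1/(3 - 10))⁴ - 9 = (-5 + 1/(-7))⁴ - 9 = (-5 - ⅐)⁴ - 9 = (-36/7)⁴ - 9 = 1679616/2401 - 9 = 1658007/2401 ≈ 690.55)
((l(-3) + N) - 5)*5 = ((-3 + 1658007/2401) - 5)*5 = (1650804/2401 - 5)*5 = (1638799/2401)*5 = 8193995/2401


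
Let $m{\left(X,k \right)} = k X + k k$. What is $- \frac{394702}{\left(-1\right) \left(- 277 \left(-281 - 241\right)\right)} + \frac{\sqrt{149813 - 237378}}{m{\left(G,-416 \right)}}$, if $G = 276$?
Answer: $\frac{197351}{72297} + \frac{i \sqrt{87565}}{58240} \approx 2.7297 + 0.0050809 i$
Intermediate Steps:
$m{\left(X,k \right)} = k^{2} + X k$ ($m{\left(X,k \right)} = X k + k^{2} = k^{2} + X k$)
$- \frac{394702}{\left(-1\right) \left(- 277 \left(-281 - 241\right)\right)} + \frac{\sqrt{149813 - 237378}}{m{\left(G,-416 \right)}} = - \frac{394702}{\left(-1\right) \left(- 277 \left(-281 - 241\right)\right)} + \frac{\sqrt{149813 - 237378}}{\left(-416\right) \left(276 - 416\right)} = - \frac{394702}{\left(-1\right) \left(\left(-277\right) \left(-522\right)\right)} + \frac{\sqrt{-87565}}{\left(-416\right) \left(-140\right)} = - \frac{394702}{\left(-1\right) 144594} + \frac{i \sqrt{87565}}{58240} = - \frac{394702}{-144594} + i \sqrt{87565} \cdot \frac{1}{58240} = \left(-394702\right) \left(- \frac{1}{144594}\right) + \frac{i \sqrt{87565}}{58240} = \frac{197351}{72297} + \frac{i \sqrt{87565}}{58240}$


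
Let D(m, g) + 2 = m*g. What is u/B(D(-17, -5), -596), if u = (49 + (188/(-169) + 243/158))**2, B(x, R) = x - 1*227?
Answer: -1741769097121/102671539776 ≈ -16.964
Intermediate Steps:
D(m, g) = -2 + g*m (D(m, g) = -2 + m*g = -2 + g*m)
B(x, R) = -227 + x (B(x, R) = x - 227 = -227 + x)
u = 1741769097121/712996804 (u = (49 + (188*(-1/169) + 243*(1/158)))**2 = (49 + (-188/169 + 243/158))**2 = (49 + 11363/26702)**2 = (1319761/26702)**2 = 1741769097121/712996804 ≈ 2442.9)
u/B(D(-17, -5), -596) = 1741769097121/(712996804*(-227 + (-2 - 5*(-17)))) = 1741769097121/(712996804*(-227 + (-2 + 85))) = 1741769097121/(712996804*(-227 + 83)) = (1741769097121/712996804)/(-144) = (1741769097121/712996804)*(-1/144) = -1741769097121/102671539776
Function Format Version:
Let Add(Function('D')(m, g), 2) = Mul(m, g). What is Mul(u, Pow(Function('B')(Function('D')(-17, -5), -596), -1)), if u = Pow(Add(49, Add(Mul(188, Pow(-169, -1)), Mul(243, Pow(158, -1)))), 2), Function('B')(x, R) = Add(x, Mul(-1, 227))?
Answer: Rational(-1741769097121, 102671539776) ≈ -16.964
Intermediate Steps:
Function('D')(m, g) = Add(-2, Mul(g, m)) (Function('D')(m, g) = Add(-2, Mul(m, g)) = Add(-2, Mul(g, m)))
Function('B')(x, R) = Add(-227, x) (Function('B')(x, R) = Add(x, -227) = Add(-227, x))
u = Rational(1741769097121, 712996804) (u = Pow(Add(49, Add(Mul(188, Rational(-1, 169)), Mul(243, Rational(1, 158)))), 2) = Pow(Add(49, Add(Rational(-188, 169), Rational(243, 158))), 2) = Pow(Add(49, Rational(11363, 26702)), 2) = Pow(Rational(1319761, 26702), 2) = Rational(1741769097121, 712996804) ≈ 2442.9)
Mul(u, Pow(Function('B')(Function('D')(-17, -5), -596), -1)) = Mul(Rational(1741769097121, 712996804), Pow(Add(-227, Add(-2, Mul(-5, -17))), -1)) = Mul(Rational(1741769097121, 712996804), Pow(Add(-227, Add(-2, 85)), -1)) = Mul(Rational(1741769097121, 712996804), Pow(Add(-227, 83), -1)) = Mul(Rational(1741769097121, 712996804), Pow(-144, -1)) = Mul(Rational(1741769097121, 712996804), Rational(-1, 144)) = Rational(-1741769097121, 102671539776)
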